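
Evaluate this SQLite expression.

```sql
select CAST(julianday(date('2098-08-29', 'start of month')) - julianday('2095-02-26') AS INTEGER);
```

`start of month` rewinds 2098-08-29 to 2098-08-01.
2 days remain in February 2095 after the 26th (28 − 26).
Full months from March 2095 through July 2098 contribute their day counts.
Then 1 day into August 2098.
Total: 2 + 31 + 30 + 31 + 30 + 31 + 31 + 30 + 31 + 30 + 31 + 31 + 29 + 31 + 30 + 31 + 30 + 31 + 31 + 30 + 31 + 30 + 31 + 31 + 28 + 31 + 30 + 31 + 30 + 31 + 31 + 30 + 31 + 30 + 31 + 31 + 28 + 31 + 30 + 31 + 30 + 31 + 1 = 1252.

1252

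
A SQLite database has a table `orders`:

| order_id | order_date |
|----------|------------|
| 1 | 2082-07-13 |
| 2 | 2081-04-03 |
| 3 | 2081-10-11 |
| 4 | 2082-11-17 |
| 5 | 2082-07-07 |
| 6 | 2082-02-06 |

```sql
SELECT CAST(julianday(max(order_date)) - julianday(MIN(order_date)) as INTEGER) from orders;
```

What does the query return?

MIN = 2081-04-03, MAX = 2082-11-17.
27 days remain in April 2081 after the 3rd (30 − 3).
Full months from May 2081 through October 2082 contribute their day counts.
Then 17 days into November 2082.
Total: 27 + 31 + 30 + 31 + 31 + 30 + 31 + 30 + 31 + 31 + 28 + 31 + 30 + 31 + 30 + 31 + 31 + 30 + 31 + 17 = 593.

593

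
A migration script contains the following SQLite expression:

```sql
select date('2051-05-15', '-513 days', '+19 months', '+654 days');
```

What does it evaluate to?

2053-05-02

Applying '-513 days' to 2051-05-15: counting 513 days back gives 2049-12-18.
Adding +19 months to 2049-12-18 gives 2051-07-18.
Applying '+654 days' to 2051-07-18: counting 654 days forward gives 2053-05-02.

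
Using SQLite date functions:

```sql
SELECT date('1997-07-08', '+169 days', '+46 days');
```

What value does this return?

1998-02-08

Applying '+169 days' to 1997-07-08: counting 169 days forward gives 1997-12-24.
Applying '+46 days' to 1997-12-24: counting 46 days forward gives 1998-02-08.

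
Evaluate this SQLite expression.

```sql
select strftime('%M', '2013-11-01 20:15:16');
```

`%M` extracts the 2-digit minute: 15.

15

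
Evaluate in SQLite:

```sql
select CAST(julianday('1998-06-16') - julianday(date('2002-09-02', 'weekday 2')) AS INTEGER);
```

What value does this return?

`weekday 2` advances to the next Tuesday; 2002-09-02 is a Monday, so it moves forward to 2002-09-03.
14 days remain in June 1998 after the 16th (30 − 16).
Full months from July 1998 through August 2002 contribute their day counts.
Then 3 days into September 2002.
Total: 14 + 31 + 31 + 30 + 31 + 30 + 31 + 31 + 28 + 31 + 30 + 31 + 30 + 31 + 31 + 30 + 31 + 30 + 31 + 31 + 29 + 31 + 30 + 31 + 30 + 31 + 31 + 30 + 31 + 30 + 31 + 31 + 28 + 31 + 30 + 31 + 30 + 31 + 31 + 30 + 31 + 30 + 31 + 31 + 28 + 31 + 30 + 31 + 30 + 31 + 31 + 3 = 1540.
The subtraction is earlier − later, so the result is −1540 → -1540.

-1540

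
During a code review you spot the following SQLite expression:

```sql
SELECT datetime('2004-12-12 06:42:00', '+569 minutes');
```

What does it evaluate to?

569 minutes = 9h 29m; +569 minutes from 2004-12-12 06:42:00 is 2004-12-12 16:11:00.

2004-12-12 16:11:00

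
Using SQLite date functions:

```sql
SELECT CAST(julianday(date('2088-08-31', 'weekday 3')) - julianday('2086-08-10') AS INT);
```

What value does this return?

753

`weekday 3` advances to the next Wednesday; 2088-08-31 is a Tuesday, so it moves forward to 2088-09-01.
21 days remain in August 2086 after the 10th (31 − 10).
Full months from September 2086 through August 2088 contribute their day counts.
Then 1 day into September 2088.
Total: 21 + 30 + 31 + 30 + 31 + 31 + 28 + 31 + 30 + 31 + 30 + 31 + 31 + 30 + 31 + 30 + 31 + 31 + 29 + 31 + 30 + 31 + 30 + 31 + 31 + 1 = 753.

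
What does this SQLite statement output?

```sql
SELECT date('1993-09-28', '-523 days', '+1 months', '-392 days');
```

Applying '-523 days' to 1993-09-28: counting 523 days back gives 1992-04-23.
Adding +1 month to 1992-04-23 gives 1992-05-23.
Applying '-392 days' to 1992-05-23: counting 392 days back gives 1991-04-27.

1991-04-27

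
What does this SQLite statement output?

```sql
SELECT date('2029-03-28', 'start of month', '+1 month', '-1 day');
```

`start of month` rewinds 2029-03-28 to 2029-03-01.
Adding +1 month to 2029-03-01 gives 2029-04-01.
Going back 1 day from 2029-04-01 reaches 2029-03-31 (last day of March, 31 days).

2029-03-31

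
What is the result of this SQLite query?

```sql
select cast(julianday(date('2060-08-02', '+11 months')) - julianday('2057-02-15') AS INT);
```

1598

Adding +11 months to 2060-08-02 gives 2061-07-02.
13 days remain in February 2057 after the 15th (28 − 15).
Full months from March 2057 through June 2061 contribute their day counts.
Then 2 days into July 2061.
Total: 13 + 31 + 30 + 31 + 30 + 31 + 31 + 30 + 31 + 30 + 31 + 31 + 28 + 31 + 30 + 31 + 30 + 31 + 31 + 30 + 31 + 30 + 31 + 31 + 28 + 31 + 30 + 31 + 30 + 31 + 31 + 30 + 31 + 30 + 31 + 31 + 29 + 31 + 30 + 31 + 30 + 31 + 31 + 30 + 31 + 30 + 31 + 31 + 28 + 31 + 30 + 31 + 30 + 2 = 1598.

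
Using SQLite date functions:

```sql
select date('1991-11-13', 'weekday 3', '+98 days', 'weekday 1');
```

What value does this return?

1992-02-24

`weekday 3` advances to the next Wednesday; 1991-11-13 is already a Wednesday, so it stays at 1991-11-13.
Applying '+98 days' to 1991-11-13: counting 98 days forward gives 1992-02-19.
`weekday 1` advances to the next Monday; 1992-02-19 is a Wednesday, so it moves forward to 1992-02-24.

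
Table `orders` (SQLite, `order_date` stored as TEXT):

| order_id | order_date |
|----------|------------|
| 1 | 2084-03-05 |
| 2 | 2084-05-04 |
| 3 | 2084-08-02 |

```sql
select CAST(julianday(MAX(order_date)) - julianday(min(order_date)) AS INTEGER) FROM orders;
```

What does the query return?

MIN = 2084-03-05, MAX = 2084-08-02.
26 days remain in March 2084 after the 5th (31 − 5).
April 2084: 30 days.
May 2084: 31 days.
June 2084: 30 days.
July 2084: 31 days.
Then 2 days into August 2084.
Total: 26 + 30 + 31 + 30 + 31 + 2 = 150.

150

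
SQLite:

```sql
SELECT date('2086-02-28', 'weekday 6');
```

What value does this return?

`weekday 6` advances to the next Saturday; 2086-02-28 is a Thursday, so it moves forward to 2086-03-02.

2086-03-02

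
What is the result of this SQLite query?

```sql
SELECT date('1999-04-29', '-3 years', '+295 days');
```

Adding -3 years to 1999-04-29 gives 1996-04-29.
Applying '+295 days' to 1996-04-29: counting 295 days forward gives 1997-02-18.

1997-02-18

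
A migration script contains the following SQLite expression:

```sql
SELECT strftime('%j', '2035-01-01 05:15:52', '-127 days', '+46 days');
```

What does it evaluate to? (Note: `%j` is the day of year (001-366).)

285

First apply '-127 days', '+46 days': 2035-01-01 05:15:52 → 2034-10-12 05:15:52.
Day-of-year for 2034-10-12: days since 2034-01-01 inclusive = 285, zero-padded to 285.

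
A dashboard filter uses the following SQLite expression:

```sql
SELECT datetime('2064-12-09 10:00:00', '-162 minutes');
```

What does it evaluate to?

2064-12-09 07:18:00

162 minutes = 2h 42m; -162 minutes from 2064-12-09 10:00:00 is 2064-12-09 07:18:00.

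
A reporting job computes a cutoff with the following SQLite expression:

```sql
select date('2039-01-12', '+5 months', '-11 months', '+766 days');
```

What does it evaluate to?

Adding +5 months to 2039-01-12 gives 2039-06-12.
Adding -11 months to 2039-06-12 gives 2038-07-12.
Applying '+766 days' to 2038-07-12: counting 766 days forward gives 2040-08-16.

2040-08-16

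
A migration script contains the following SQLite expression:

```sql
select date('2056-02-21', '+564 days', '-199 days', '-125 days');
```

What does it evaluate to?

Applying '+564 days' to 2056-02-21: counting 564 days forward gives 2057-09-07.
Applying '-199 days' to 2057-09-07: counting 199 days back gives 2057-02-20.
Applying '-125 days' to 2057-02-20: counting 125 days back gives 2056-10-18.

2056-10-18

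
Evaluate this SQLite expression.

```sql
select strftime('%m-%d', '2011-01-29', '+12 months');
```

01-29

First apply '+12 months': 2011-01-29 → 2012-01-29.
`%m-%d` extracts the month-day: 01-29.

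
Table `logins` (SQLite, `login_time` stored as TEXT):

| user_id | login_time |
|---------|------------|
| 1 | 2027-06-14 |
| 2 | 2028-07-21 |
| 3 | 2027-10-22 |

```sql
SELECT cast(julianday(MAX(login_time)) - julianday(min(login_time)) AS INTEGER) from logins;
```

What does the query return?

403

MIN = 2027-06-14, MAX = 2028-07-21.
16 days remain in June 2027 after the 14th (30 − 14).
Full months from July 2027 through June 2028 contribute their day counts.
Then 21 days into July 2028.
Total: 16 + 31 + 31 + 30 + 31 + 30 + 31 + 31 + 29 + 31 + 30 + 31 + 30 + 21 = 403.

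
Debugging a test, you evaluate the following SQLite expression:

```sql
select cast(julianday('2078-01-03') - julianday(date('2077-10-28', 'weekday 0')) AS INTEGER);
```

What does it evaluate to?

`weekday 0` advances to the next Sunday; 2077-10-28 is a Thursday, so it moves forward to 2077-10-31.
0 days remain in October 2077 after the 31st (31 − 31).
November 2077: 30 days.
December 2077: 31 days.
Then 3 days into January 2078.
Total: 0 + 30 + 31 + 3 = 64.

64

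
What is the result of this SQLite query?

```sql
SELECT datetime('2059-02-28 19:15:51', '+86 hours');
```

+86 hours from 2059-02-28 19:15:51 is 2059-03-04 09:15:51 (crosses midnight).

2059-03-04 09:15:51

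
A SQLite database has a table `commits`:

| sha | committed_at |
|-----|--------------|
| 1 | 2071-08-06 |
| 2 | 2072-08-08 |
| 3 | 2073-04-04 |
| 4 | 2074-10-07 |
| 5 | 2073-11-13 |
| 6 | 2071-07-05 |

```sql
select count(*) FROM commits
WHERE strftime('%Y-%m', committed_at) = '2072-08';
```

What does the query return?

1

Rows with year-month 2072-08: 2072-08-08 → 1.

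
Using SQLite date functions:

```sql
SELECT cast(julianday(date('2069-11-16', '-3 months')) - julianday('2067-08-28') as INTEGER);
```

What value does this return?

Adding -3 months to 2069-11-16 gives 2069-08-16.
3 days remain in August 2067 after the 28th (31 − 28).
Full months from September 2067 through July 2069 contribute their day counts.
Then 16 days into August 2069.
Total: 3 + 30 + 31 + 30 + 31 + 31 + 29 + 31 + 30 + 31 + 30 + 31 + 31 + 30 + 31 + 30 + 31 + 31 + 28 + 31 + 30 + 31 + 30 + 31 + 16 = 719.

719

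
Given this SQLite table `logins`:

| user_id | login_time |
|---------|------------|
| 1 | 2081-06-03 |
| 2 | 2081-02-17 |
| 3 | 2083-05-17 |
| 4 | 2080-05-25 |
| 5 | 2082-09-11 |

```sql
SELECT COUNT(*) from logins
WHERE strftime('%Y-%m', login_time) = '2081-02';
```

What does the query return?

1

Rows with year-month 2081-02: 2081-02-17 → 1.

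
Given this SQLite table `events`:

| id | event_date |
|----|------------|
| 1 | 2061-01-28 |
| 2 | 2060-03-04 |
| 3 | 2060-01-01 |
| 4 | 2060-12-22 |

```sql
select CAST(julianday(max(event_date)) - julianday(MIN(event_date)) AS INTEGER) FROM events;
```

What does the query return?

MIN = 2060-01-01, MAX = 2061-01-28.
30 days remain in January 2060 after the 1st (31 − 1).
Full months from February 2060 through December 2060 contribute their day counts.
Then 28 days into January 2061.
Total: 30 + 29 + 31 + 30 + 31 + 30 + 31 + 31 + 30 + 31 + 30 + 31 + 28 = 393.

393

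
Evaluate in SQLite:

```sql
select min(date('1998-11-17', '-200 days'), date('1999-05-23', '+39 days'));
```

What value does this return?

1998-05-01

date('1998-11-17', '-200 days') → 1998-05-01.
date('1999-05-23', '+39 days') → 1999-07-01.
Earlier of the two is 1998-05-01.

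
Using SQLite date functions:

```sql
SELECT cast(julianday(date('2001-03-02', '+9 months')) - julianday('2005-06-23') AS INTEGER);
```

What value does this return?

-1299

Adding +9 months to 2001-03-02 gives 2001-12-02.
29 days remain in December 2001 after the 2nd (31 − 2).
Full months from January 2002 through May 2005 contribute their day counts.
Then 23 days into June 2005.
Total: 29 + 31 + 28 + 31 + 30 + 31 + 30 + 31 + 31 + 30 + 31 + 30 + 31 + 31 + 28 + 31 + 30 + 31 + 30 + 31 + 31 + 30 + 31 + 30 + 31 + 31 + 29 + 31 + 30 + 31 + 30 + 31 + 31 + 30 + 31 + 30 + 31 + 31 + 28 + 31 + 30 + 31 + 23 = 1299.
The subtraction is earlier − later, so the result is −1299 → -1299.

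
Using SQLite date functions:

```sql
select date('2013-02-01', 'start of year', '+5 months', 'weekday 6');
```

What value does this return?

2013-06-01

`start of year` rewinds 2013-02-01 to 2013-01-01.
Adding +5 months to 2013-01-01 gives 2013-06-01.
`weekday 6` advances to the next Saturday; 2013-06-01 is already a Saturday, so it stays at 2013-06-01.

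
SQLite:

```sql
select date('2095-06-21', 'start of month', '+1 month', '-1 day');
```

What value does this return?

2095-06-30

`start of month` rewinds 2095-06-21 to 2095-06-01.
Adding +1 month to 2095-06-01 gives 2095-07-01.
Going back 1 day from 2095-07-01 reaches 2095-06-30 (last day of June, 30 days).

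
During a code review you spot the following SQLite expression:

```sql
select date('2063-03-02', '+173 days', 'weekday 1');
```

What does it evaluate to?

2063-08-27

Applying '+173 days' to 2063-03-02: counting 173 days forward gives 2063-08-22.
`weekday 1` advances to the next Monday; 2063-08-22 is a Wednesday, so it moves forward to 2063-08-27.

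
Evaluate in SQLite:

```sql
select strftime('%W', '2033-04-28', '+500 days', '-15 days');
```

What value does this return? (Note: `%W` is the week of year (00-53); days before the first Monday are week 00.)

34

First apply '+500 days', '-15 days': 2033-04-28 → 2034-08-26.
2034-08-26 is a Saturday. SQLite's %W counts Mondays since the year started; the result is 34.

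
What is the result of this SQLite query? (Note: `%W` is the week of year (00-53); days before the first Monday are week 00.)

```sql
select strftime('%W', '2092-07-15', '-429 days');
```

19

First apply '-429 days': 2092-07-15 → 2091-05-13.
2091-05-13 is a Sunday. SQLite's %W counts Mondays since the year started; the result is 19.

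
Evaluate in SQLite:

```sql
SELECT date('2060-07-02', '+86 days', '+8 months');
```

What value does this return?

2061-05-26

Applying '+86 days' to 2060-07-02: counting 86 days forward gives 2060-09-26.
Adding +8 months to 2060-09-26 gives 2061-05-26.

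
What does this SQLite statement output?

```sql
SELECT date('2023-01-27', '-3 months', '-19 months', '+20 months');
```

Adding -3 months to 2023-01-27 gives 2022-10-27.
Adding -19 months to 2022-10-27 gives 2021-03-27.
Adding +20 months to 2021-03-27 gives 2022-11-27.

2022-11-27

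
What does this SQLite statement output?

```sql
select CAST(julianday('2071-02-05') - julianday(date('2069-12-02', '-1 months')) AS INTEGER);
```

Adding -1 month to 2069-12-02 gives 2069-11-02.
28 days remain in November 2069 after the 2nd (30 − 2).
Full months from December 2069 through January 2071 contribute their day counts.
Then 5 days into February 2071.
Total: 28 + 31 + 31 + 28 + 31 + 30 + 31 + 30 + 31 + 31 + 30 + 31 + 30 + 31 + 31 + 5 = 460.

460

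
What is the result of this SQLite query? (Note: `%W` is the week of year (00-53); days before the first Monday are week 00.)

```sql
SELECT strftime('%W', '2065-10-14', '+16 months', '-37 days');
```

First apply '+16 months', '-37 days': 2065-10-14 → 2067-01-08.
2067-01-08 is a Saturday. SQLite's %W counts Mondays since the year started; the result is 01.

01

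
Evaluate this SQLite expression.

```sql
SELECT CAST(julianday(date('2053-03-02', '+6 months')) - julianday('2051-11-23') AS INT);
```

649

Adding +6 months to 2053-03-02 gives 2053-09-02.
7 days remain in November 2051 after the 23rd (30 − 23).
Full months from December 2051 through August 2053 contribute their day counts.
Then 2 days into September 2053.
Total: 7 + 31 + 31 + 29 + 31 + 30 + 31 + 30 + 31 + 31 + 30 + 31 + 30 + 31 + 31 + 28 + 31 + 30 + 31 + 30 + 31 + 31 + 2 = 649.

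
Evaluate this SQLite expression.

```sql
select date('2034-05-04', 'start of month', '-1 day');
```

2034-04-30

`start of month` rewinds 2034-05-04 to 2034-05-01.
Going back 1 day from 2034-05-01 reaches 2034-04-30 (last day of April, 30 days).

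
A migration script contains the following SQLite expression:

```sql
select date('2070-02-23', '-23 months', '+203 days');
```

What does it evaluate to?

2068-10-12

Adding -23 months to 2070-02-23 gives 2068-03-23.
Applying '+203 days' to 2068-03-23: counting 203 days forward gives 2068-10-12.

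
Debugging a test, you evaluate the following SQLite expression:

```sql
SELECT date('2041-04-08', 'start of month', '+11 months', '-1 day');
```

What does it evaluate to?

`start of month` rewinds 2041-04-08 to 2041-04-01.
Adding +11 months to 2041-04-01 gives 2042-03-01.
Going back 1 day from 2042-03-01 reaches 2042-02-28 (last day of February, 28 days).

2042-02-28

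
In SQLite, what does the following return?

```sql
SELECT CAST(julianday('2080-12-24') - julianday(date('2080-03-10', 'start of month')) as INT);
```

`start of month` rewinds 2080-03-10 to 2080-03-01.
30 days remain in March 2080 after the 1st (31 − 1).
Full months from April 2080 through November 2080 contribute their day counts.
Then 24 days into December 2080.
Total: 30 + 30 + 31 + 30 + 31 + 31 + 30 + 31 + 30 + 24 = 298.

298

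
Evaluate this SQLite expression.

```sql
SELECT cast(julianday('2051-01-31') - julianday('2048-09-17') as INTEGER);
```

13 days remain in September 2048 after the 17th (30 − 17).
Full months from October 2048 through December 2050 contribute their day counts.
Then 31 days into January 2051.
Total: 13 + 31 + 30 + 31 + 31 + 28 + 31 + 30 + 31 + 30 + 31 + 31 + 30 + 31 + 30 + 31 + 31 + 28 + 31 + 30 + 31 + 30 + 31 + 31 + 30 + 31 + 30 + 31 + 31 = 866.

866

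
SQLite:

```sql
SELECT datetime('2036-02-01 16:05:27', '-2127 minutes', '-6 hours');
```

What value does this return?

2036-01-30 22:38:27

2127 minutes = 35h 27m; -2127 minutes from 2036-02-01 16:05:27 is 2036-01-31 04:38:27 (crosses midnight).
-6 hours from 2036-01-31 04:38:27 is 2036-01-30 22:38:27 (crosses midnight).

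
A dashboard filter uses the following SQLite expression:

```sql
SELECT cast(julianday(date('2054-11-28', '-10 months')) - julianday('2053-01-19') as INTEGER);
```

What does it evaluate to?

Adding -10 months to 2054-11-28 gives 2054-01-28.
12 days remain in January 2053 after the 19th (31 − 19).
Full months from February 2053 through December 2053 contribute their day counts.
Then 28 days into January 2054.
Total: 12 + 28 + 31 + 30 + 31 + 30 + 31 + 31 + 30 + 31 + 30 + 31 + 28 = 374.

374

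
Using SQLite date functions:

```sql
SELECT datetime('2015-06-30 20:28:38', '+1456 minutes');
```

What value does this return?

2015-07-01 20:44:38

1456 minutes = 24h 16m; +1456 minutes from 2015-06-30 20:28:38 is 2015-07-01 20:44:38 (crosses midnight).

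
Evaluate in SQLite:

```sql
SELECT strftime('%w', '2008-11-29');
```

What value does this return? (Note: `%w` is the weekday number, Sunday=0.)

6

2008-11-29 is a Saturday; with Sunday=0 that is 6.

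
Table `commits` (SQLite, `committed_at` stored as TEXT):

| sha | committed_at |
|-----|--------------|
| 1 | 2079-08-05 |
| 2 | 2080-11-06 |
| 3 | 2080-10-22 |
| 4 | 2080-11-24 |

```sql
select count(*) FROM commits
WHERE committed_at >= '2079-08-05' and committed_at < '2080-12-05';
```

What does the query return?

Rows in [2079-08-05, 2080-12-05): 2079-08-05, 2080-11-06, 2080-10-22, 2080-11-24 → 4 rows.

4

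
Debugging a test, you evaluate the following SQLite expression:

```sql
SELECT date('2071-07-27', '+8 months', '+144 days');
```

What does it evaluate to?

2072-08-18

Adding +8 months to 2071-07-27 gives 2072-03-27.
Applying '+144 days' to 2072-03-27: counting 144 days forward gives 2072-08-18.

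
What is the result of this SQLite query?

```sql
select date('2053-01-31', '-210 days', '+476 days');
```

2053-10-24

Applying '-210 days' to 2053-01-31: counting 210 days back gives 2052-07-05.
Applying '+476 days' to 2052-07-05: counting 476 days forward gives 2053-10-24.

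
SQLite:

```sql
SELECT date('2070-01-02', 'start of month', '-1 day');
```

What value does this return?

`start of month` rewinds 2070-01-02 to 2070-01-01.
Going back 1 day from 2070-01-01 reaches 2069-12-31 (last day of December, 31 days).

2069-12-31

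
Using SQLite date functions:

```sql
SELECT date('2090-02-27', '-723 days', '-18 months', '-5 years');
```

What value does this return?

Applying '-723 days' to 2090-02-27: counting 723 days back gives 2088-03-06.
Adding -18 months to 2088-03-06 gives 2086-09-06.
Adding -5 years to 2086-09-06 gives 2081-09-06.

2081-09-06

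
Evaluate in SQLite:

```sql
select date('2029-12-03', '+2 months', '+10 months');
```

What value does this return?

2030-12-03

Adding +2 months to 2029-12-03 gives 2030-02-03.
Adding +10 months to 2030-02-03 gives 2030-12-03.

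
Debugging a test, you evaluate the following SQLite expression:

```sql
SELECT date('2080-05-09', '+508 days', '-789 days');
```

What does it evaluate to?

Applying '+508 days' to 2080-05-09: counting 508 days forward gives 2081-09-29.
Applying '-789 days' to 2081-09-29: counting 789 days back gives 2079-08-02.

2079-08-02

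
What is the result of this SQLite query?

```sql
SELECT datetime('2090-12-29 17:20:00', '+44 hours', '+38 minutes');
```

+44 hours from 2090-12-29 17:20:00 is 2090-12-31 13:20:00 (crosses midnight).
+38 minutes from 2090-12-31 13:20:00 is 2090-12-31 13:58:00.

2090-12-31 13:58:00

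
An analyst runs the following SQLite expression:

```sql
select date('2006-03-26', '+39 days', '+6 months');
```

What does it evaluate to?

March 2006 has 31 days; 5 remain after the 26th, so 6 days reach 2006-04-01.
April 2006 has 30 days; 29 remain after the 1st, so 30 days reach 2006-05-01.
Advancing 3 more days within May lands on 2006-05-04.
Adding +6 months to 2006-05-04 gives 2006-11-04.

2006-11-04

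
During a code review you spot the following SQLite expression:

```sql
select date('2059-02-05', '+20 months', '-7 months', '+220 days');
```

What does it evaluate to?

2060-10-11

Adding +20 months to 2059-02-05 gives 2060-10-05.
Adding -7 months to 2060-10-05 gives 2060-03-05.
Applying '+220 days' to 2060-03-05: counting 220 days forward gives 2060-10-11.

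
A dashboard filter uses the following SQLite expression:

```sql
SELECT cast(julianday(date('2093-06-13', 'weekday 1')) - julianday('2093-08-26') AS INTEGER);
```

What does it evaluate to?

-72

`weekday 1` advances to the next Monday; 2093-06-13 is a Saturday, so it moves forward to 2093-06-15.
15 days remain in June 2093 after the 15th (30 − 15).
July 2093: 31 days.
Then 26 days into August 2093.
Total: 15 + 31 + 26 = 72.
The subtraction is earlier − later, so the result is −72 → -72.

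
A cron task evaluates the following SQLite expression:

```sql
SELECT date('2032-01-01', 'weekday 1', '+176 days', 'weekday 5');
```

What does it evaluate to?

2032-07-02

`weekday 1` advances to the next Monday; 2032-01-01 is a Thursday, so it moves forward to 2032-01-05.
Applying '+176 days' to 2032-01-05: counting 176 days forward gives 2032-06-29.
`weekday 5` advances to the next Friday; 2032-06-29 is a Tuesday, so it moves forward to 2032-07-02.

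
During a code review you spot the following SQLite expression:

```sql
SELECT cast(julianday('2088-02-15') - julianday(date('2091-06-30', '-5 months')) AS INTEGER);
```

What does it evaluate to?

Adding -5 months to 2091-06-30 gives 2091-01-30.
14 days remain in February 2088 after the 15th (29 − 15).
Full months from March 2088 through December 2090 contribute their day counts.
Then 30 days into January 2091.
Total: 14 + 31 + 30 + 31 + 30 + 31 + 31 + 30 + 31 + 30 + 31 + 31 + 28 + 31 + 30 + 31 + 30 + 31 + 31 + 30 + 31 + 30 + 31 + 31 + 28 + 31 + 30 + 31 + 30 + 31 + 31 + 30 + 31 + 30 + 31 + 30 = 1080.
The subtraction is earlier − later, so the result is −1080 → -1080.

-1080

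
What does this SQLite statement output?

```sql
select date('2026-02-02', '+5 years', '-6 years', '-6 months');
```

2024-08-02

Adding +5 years to 2026-02-02 gives 2031-02-02.
Adding -6 years to 2031-02-02 gives 2025-02-02.
Adding -6 months to 2025-02-02 gives 2024-08-02.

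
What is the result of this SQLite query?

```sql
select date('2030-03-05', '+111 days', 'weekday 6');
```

2030-06-29

Applying '+111 days' to 2030-03-05: counting 111 days forward gives 2030-06-24.
`weekday 6` advances to the next Saturday; 2030-06-24 is a Monday, so it moves forward to 2030-06-29.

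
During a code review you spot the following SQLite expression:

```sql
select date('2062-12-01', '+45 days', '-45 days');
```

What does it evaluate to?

Applying '+45 days' to 2062-12-01: counting 45 days forward gives 2063-01-15.
Applying '-45 days' to 2063-01-15: counting 45 days back gives 2062-12-01.

2062-12-01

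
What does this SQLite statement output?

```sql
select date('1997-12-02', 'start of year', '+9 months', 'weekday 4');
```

`start of year` rewinds 1997-12-02 to 1997-01-01.
Adding +9 months to 1997-01-01 gives 1997-10-01.
`weekday 4` advances to the next Thursday; 1997-10-01 is a Wednesday, so it moves forward to 1997-10-02.

1997-10-02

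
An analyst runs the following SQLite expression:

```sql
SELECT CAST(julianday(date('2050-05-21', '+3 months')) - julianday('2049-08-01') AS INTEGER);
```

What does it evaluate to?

385

Adding +3 months to 2050-05-21 gives 2050-08-21.
30 days remain in August 2049 after the 1st (31 − 1).
Full months from September 2049 through July 2050 contribute their day counts.
Then 21 days into August 2050.
Total: 30 + 30 + 31 + 30 + 31 + 31 + 28 + 31 + 30 + 31 + 30 + 31 + 21 = 385.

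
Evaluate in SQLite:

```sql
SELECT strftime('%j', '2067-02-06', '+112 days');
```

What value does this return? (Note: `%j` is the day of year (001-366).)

149

First apply '+112 days': 2067-02-06 → 2067-05-29.
Day-of-year for 2067-05-29: days since 2067-01-01 inclusive = 149, zero-padded to 149.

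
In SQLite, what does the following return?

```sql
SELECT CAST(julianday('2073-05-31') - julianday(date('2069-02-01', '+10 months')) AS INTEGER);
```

1277

Adding +10 months to 2069-02-01 gives 2069-12-01.
30 days remain in December 2069 after the 1st (31 − 1).
Full months from January 2070 through April 2073 contribute their day counts.
Then 31 days into May 2073.
Total: 30 + 31 + 28 + 31 + 30 + 31 + 30 + 31 + 31 + 30 + 31 + 30 + 31 + 31 + 28 + 31 + 30 + 31 + 30 + 31 + 31 + 30 + 31 + 30 + 31 + 31 + 29 + 31 + 30 + 31 + 30 + 31 + 31 + 30 + 31 + 30 + 31 + 31 + 28 + 31 + 30 + 31 = 1277.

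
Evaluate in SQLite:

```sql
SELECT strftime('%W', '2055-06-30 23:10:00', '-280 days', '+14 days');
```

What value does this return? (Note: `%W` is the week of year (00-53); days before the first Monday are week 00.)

First apply '-280 days', '+14 days': 2055-06-30 23:10:00 → 2054-10-07 23:10:00.
2054-10-07 is a Wednesday. SQLite's %W counts Mondays since the year started; the result is 40.

40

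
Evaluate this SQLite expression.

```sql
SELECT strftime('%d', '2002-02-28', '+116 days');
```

First apply '+116 days': 2002-02-28 → 2002-06-24.
`%d` extracts the 2-digit day of month: 24.

24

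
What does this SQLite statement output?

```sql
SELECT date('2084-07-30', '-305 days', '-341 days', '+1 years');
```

2083-10-23

Applying '-305 days' to 2084-07-30: counting 305 days back gives 2083-09-29.
Applying '-341 days' to 2083-09-29: counting 341 days back gives 2082-10-23.
Adding +1 year to 2082-10-23 gives 2083-10-23.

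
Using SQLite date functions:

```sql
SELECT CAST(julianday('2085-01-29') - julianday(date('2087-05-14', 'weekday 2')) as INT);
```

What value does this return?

-841

`weekday 2` advances to the next Tuesday; 2087-05-14 is a Wednesday, so it moves forward to 2087-05-20.
2 days remain in January 2085 after the 29th (31 − 29).
Full months from February 2085 through April 2087 contribute their day counts.
Then 20 days into May 2087.
Total: 2 + 28 + 31 + 30 + 31 + 30 + 31 + 31 + 30 + 31 + 30 + 31 + 31 + 28 + 31 + 30 + 31 + 30 + 31 + 31 + 30 + 31 + 30 + 31 + 31 + 28 + 31 + 30 + 20 = 841.
The subtraction is earlier − later, so the result is −841 → -841.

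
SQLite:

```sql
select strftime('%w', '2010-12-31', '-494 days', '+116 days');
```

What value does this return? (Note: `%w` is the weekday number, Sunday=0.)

5

First apply '-494 days', '+116 days': 2010-12-31 → 2009-12-18.
2009-12-18 is a Friday; with Sunday=0 that is 5.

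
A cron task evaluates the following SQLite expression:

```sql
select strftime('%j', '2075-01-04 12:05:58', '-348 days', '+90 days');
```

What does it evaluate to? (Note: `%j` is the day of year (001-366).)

111

First apply '-348 days', '+90 days': 2075-01-04 12:05:58 → 2074-04-21 12:05:58.
Day-of-year for 2074-04-21: days since 2074-01-01 inclusive = 111, zero-padded to 111.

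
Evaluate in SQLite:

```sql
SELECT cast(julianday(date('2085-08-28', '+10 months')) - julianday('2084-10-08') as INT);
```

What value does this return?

628

Adding +10 months to 2085-08-28 gives 2086-06-28.
23 days remain in October 2084 after the 8th (31 − 8).
Full months from November 2084 through May 2086 contribute their day counts.
Then 28 days into June 2086.
Total: 23 + 30 + 31 + 31 + 28 + 31 + 30 + 31 + 30 + 31 + 31 + 30 + 31 + 30 + 31 + 31 + 28 + 31 + 30 + 31 + 28 = 628.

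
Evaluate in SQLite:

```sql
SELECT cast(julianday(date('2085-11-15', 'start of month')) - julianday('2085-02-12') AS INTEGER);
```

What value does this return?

`start of month` rewinds 2085-11-15 to 2085-11-01.
16 days remain in February 2085 after the 12th (28 − 12).
Full months from March 2085 through October 2085 contribute their day counts.
Then 1 day into November 2085.
Total: 16 + 31 + 30 + 31 + 30 + 31 + 31 + 30 + 31 + 1 = 262.

262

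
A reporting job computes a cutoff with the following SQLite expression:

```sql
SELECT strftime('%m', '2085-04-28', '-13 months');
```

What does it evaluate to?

03

First apply '-13 months': 2085-04-28 → 2084-03-28.
`%m` extracts the 2-digit month (01-12): 03.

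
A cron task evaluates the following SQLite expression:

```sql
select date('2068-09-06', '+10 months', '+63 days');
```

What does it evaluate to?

2069-09-07

Adding +10 months to 2068-09-06 gives 2069-07-06.
Applying '+63 days' to 2069-07-06: counting 63 days forward gives 2069-09-07.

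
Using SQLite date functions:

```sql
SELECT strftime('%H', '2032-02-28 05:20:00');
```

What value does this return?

05

`%H` extracts the 2-digit hour (00-23): 05.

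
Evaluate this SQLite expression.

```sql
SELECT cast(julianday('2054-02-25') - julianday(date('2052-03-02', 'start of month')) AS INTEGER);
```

`start of month` rewinds 2052-03-02 to 2052-03-01.
30 days remain in March 2052 after the 1st (31 − 1).
Full months from April 2052 through January 2054 contribute their day counts.
Then 25 days into February 2054.
Total: 30 + 30 + 31 + 30 + 31 + 31 + 30 + 31 + 30 + 31 + 31 + 28 + 31 + 30 + 31 + 30 + 31 + 31 + 30 + 31 + 30 + 31 + 31 + 25 = 726.

726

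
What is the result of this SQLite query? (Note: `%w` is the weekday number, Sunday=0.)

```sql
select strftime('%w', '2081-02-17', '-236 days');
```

First apply '-236 days': 2081-02-17 → 2080-06-26.
2080-06-26 is a Wednesday; with Sunday=0 that is 3.

3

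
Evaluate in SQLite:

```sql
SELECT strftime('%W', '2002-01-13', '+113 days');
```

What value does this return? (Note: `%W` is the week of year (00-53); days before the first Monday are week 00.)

First apply '+113 days': 2002-01-13 → 2002-05-06.
2002-05-06 is a Monday. SQLite's %W counts Mondays since the year started; the result is 18.

18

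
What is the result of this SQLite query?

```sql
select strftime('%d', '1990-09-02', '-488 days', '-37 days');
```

26

First apply '-488 days', '-37 days': 1990-09-02 → 1989-03-26.
`%d` extracts the 2-digit day of month: 26.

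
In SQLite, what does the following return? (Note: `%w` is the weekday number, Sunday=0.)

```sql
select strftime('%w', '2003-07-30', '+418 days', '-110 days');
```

3

First apply '+418 days', '-110 days': 2003-07-30 → 2004-06-02.
2004-06-02 is a Wednesday; with Sunday=0 that is 3.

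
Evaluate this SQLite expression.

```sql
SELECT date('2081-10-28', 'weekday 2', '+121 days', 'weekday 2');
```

2082-03-03

`weekday 2` advances to the next Tuesday; 2081-10-28 is already a Tuesday, so it stays at 2081-10-28.
Applying '+121 days' to 2081-10-28: counting 121 days forward gives 2082-02-26.
`weekday 2` advances to the next Tuesday; 2082-02-26 is a Thursday, so it moves forward to 2082-03-03.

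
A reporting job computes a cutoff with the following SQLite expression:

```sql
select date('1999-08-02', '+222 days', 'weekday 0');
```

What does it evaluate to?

2000-03-12

Applying '+222 days' to 1999-08-02: counting 222 days forward gives 2000-03-11.
`weekday 0` advances to the next Sunday; 2000-03-11 is a Saturday, so it moves forward to 2000-03-12.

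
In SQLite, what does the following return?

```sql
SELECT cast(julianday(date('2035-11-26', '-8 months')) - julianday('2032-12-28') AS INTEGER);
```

Adding -8 months to 2035-11-26 gives 2035-03-26.
3 days remain in December 2032 after the 28th (31 − 28).
Full months from January 2033 through February 2035 contribute their day counts.
Then 26 days into March 2035.
Total: 3 + 31 + 28 + 31 + 30 + 31 + 30 + 31 + 31 + 30 + 31 + 30 + 31 + 31 + 28 + 31 + 30 + 31 + 30 + 31 + 31 + 30 + 31 + 30 + 31 + 31 + 28 + 26 = 818.

818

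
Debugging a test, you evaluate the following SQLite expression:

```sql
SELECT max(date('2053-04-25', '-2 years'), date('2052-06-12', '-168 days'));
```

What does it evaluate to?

date('2053-04-25', '-2 years') → 2051-04-25.
date('2052-06-12', '-168 days') → 2051-12-27.
Later of the two is 2051-12-27.

2051-12-27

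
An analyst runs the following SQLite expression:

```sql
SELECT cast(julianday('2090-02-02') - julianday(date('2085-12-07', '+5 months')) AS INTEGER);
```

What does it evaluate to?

1367

Adding +5 months to 2085-12-07 gives 2086-05-07.
24 days remain in May 2086 after the 7th (31 − 7).
Full months from June 2086 through January 2090 contribute their day counts.
Then 2 days into February 2090.
Total: 24 + 30 + 31 + 31 + 30 + 31 + 30 + 31 + 31 + 28 + 31 + 30 + 31 + 30 + 31 + 31 + 30 + 31 + 30 + 31 + 31 + 29 + 31 + 30 + 31 + 30 + 31 + 31 + 30 + 31 + 30 + 31 + 31 + 28 + 31 + 30 + 31 + 30 + 31 + 31 + 30 + 31 + 30 + 31 + 31 + 2 = 1367.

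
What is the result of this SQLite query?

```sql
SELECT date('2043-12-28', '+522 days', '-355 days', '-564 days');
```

2042-11-26

Applying '+522 days' to 2043-12-28: counting 522 days forward gives 2045-06-02.
Applying '-355 days' to 2045-06-02: counting 355 days back gives 2044-06-12.
Applying '-564 days' to 2044-06-12: counting 564 days back gives 2042-11-26.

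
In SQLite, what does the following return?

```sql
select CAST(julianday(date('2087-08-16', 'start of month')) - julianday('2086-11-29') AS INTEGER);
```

245

`start of month` rewinds 2087-08-16 to 2087-08-01.
1 day remains in November 2086 after the 29th (30 − 29).
Full months from December 2086 through July 2087 contribute their day counts.
Then 1 day into August 2087.
Total: 1 + 31 + 31 + 28 + 31 + 30 + 31 + 30 + 31 + 1 = 245.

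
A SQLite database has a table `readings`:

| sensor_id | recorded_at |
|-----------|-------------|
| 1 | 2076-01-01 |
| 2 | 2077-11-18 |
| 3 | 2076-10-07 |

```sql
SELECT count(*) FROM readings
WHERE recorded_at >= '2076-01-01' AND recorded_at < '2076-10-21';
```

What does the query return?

2

Rows in [2076-01-01, 2076-10-21): 2076-01-01, 2076-10-07 → 2 rows.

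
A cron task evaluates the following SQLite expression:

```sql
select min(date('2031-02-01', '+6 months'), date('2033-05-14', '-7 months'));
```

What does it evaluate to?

2031-08-01

date('2031-02-01', '+6 months') → 2031-08-01.
date('2033-05-14', '-7 months') → 2032-10-14.
Earlier of the two is 2031-08-01.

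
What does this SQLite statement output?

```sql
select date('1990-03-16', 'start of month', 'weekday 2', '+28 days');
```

1990-04-03

`start of month` rewinds 1990-03-16 to 1990-03-01.
`weekday 2` advances to the next Tuesday; 1990-03-01 is a Thursday, so it moves forward to 1990-03-06.
March 1990 has 31 days; 25 remain after the 6th, so 26 days reach 1990-04-01.
Advancing 2 more days within April lands on 1990-04-03.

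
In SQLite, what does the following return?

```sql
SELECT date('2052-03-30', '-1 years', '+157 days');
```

2051-09-03

Adding -1 year to 2052-03-30 gives 2051-03-30.
Applying '+157 days' to 2051-03-30: counting 157 days forward gives 2051-09-03.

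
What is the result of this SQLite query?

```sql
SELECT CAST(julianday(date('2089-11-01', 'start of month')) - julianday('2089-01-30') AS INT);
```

275

`start of month` rewinds 2089-11-01 to 2089-11-01.
1 day remains in January 2089 after the 30th (31 − 30).
Full months from February 2089 through October 2089 contribute their day counts.
Then 1 day into November 2089.
Total: 1 + 28 + 31 + 30 + 31 + 30 + 31 + 31 + 30 + 31 + 1 = 275.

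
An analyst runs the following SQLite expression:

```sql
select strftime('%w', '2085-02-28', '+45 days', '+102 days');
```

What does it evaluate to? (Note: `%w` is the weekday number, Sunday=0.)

First apply '+45 days', '+102 days': 2085-02-28 → 2085-07-25.
2085-07-25 is a Wednesday; with Sunday=0 that is 3.

3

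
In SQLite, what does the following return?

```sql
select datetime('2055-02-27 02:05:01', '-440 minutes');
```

2055-02-26 18:45:01

440 minutes = 7h 20m; -440 minutes from 2055-02-27 02:05:01 is 2055-02-26 18:45:01 (crosses midnight).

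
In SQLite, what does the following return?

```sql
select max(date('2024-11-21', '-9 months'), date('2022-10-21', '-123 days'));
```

2024-02-21

date('2024-11-21', '-9 months') → 2024-02-21.
date('2022-10-21', '-123 days') → 2022-06-20.
Later of the two is 2024-02-21.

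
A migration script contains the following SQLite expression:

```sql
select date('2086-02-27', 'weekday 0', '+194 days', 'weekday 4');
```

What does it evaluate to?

`weekday 0` advances to the next Sunday; 2086-02-27 is a Wednesday, so it moves forward to 2086-03-03.
Applying '+194 days' to 2086-03-03: counting 194 days forward gives 2086-09-13.
`weekday 4` advances to the next Thursday; 2086-09-13 is a Friday, so it moves forward to 2086-09-19.

2086-09-19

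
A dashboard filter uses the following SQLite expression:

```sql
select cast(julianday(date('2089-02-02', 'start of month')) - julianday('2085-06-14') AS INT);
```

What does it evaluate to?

`start of month` rewinds 2089-02-02 to 2089-02-01.
16 days remain in June 2085 after the 14th (30 − 14).
Full months from July 2085 through January 2089 contribute their day counts.
Then 1 day into February 2089.
Total: 16 + 31 + 31 + 30 + 31 + 30 + 31 + 31 + 28 + 31 + 30 + 31 + 30 + 31 + 31 + 30 + 31 + 30 + 31 + 31 + 28 + 31 + 30 + 31 + 30 + 31 + 31 + 30 + 31 + 30 + 31 + 31 + 29 + 31 + 30 + 31 + 30 + 31 + 31 + 30 + 31 + 30 + 31 + 31 + 1 = 1328.

1328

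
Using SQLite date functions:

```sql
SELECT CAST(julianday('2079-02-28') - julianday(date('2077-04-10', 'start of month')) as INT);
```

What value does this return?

`start of month` rewinds 2077-04-10 to 2077-04-01.
29 days remain in April 2077 after the 1st (30 − 1).
Full months from May 2077 through January 2079 contribute their day counts.
Then 28 days into February 2079.
Total: 29 + 31 + 30 + 31 + 31 + 30 + 31 + 30 + 31 + 31 + 28 + 31 + 30 + 31 + 30 + 31 + 31 + 30 + 31 + 30 + 31 + 31 + 28 = 698.

698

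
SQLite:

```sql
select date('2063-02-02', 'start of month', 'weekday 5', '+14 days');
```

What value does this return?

2063-02-16

`start of month` rewinds 2063-02-02 to 2063-02-01.
`weekday 5` advances to the next Friday; 2063-02-01 is a Thursday, so it moves forward to 2063-02-02.
Advancing 14 more days within February lands on 2063-02-16.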